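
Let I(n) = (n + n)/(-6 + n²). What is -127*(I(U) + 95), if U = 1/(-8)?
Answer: -4622927/383 ≈ -12070.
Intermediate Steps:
U = -⅛ ≈ -0.12500
I(n) = 2*n/(-6 + n²) (I(n) = (2*n)/(-6 + n²) = 2*n/(-6 + n²))
-127*(I(U) + 95) = -127*(2*(-⅛)/(-6 + (-⅛)²) + 95) = -127*(2*(-⅛)/(-6 + 1/64) + 95) = -127*(2*(-⅛)/(-383/64) + 95) = -127*(2*(-⅛)*(-64/383) + 95) = -127*(16/383 + 95) = -127*36401/383 = -4622927/383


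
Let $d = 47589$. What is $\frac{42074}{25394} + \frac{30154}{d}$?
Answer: $\frac{1383995131}{604237533} \approx 2.2905$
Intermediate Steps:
$\frac{42074}{25394} + \frac{30154}{d} = \frac{42074}{25394} + \frac{30154}{47589} = 42074 \cdot \frac{1}{25394} + 30154 \cdot \frac{1}{47589} = \frac{21037}{12697} + \frac{30154}{47589} = \frac{1383995131}{604237533}$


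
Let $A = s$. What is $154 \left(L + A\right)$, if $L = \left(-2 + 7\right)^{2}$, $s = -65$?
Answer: $-6160$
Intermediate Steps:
$A = -65$
$L = 25$ ($L = 5^{2} = 25$)
$154 \left(L + A\right) = 154 \left(25 - 65\right) = 154 \left(-40\right) = -6160$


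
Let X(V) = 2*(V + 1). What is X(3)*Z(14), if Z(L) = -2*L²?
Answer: -3136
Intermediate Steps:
X(V) = 2 + 2*V (X(V) = 2*(1 + V) = 2 + 2*V)
X(3)*Z(14) = (2 + 2*3)*(-2*14²) = (2 + 6)*(-2*196) = 8*(-392) = -3136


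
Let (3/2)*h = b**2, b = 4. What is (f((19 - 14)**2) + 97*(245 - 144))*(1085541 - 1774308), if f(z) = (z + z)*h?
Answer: -7115192699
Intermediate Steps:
h = 32/3 (h = (2/3)*4**2 = (2/3)*16 = 32/3 ≈ 10.667)
f(z) = 64*z/3 (f(z) = (z + z)*(32/3) = (2*z)*(32/3) = 64*z/3)
(f((19 - 14)**2) + 97*(245 - 144))*(1085541 - 1774308) = (64*(19 - 14)**2/3 + 97*(245 - 144))*(1085541 - 1774308) = ((64/3)*5**2 + 97*101)*(-688767) = ((64/3)*25 + 9797)*(-688767) = (1600/3 + 9797)*(-688767) = (30991/3)*(-688767) = -7115192699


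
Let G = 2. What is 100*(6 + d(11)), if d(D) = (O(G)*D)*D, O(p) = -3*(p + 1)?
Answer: -108300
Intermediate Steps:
O(p) = -3 - 3*p (O(p) = -3*(1 + p) = -3 - 3*p)
d(D) = -9*D² (d(D) = ((-3 - 3*2)*D)*D = ((-3 - 6)*D)*D = (-9*D)*D = -9*D²)
100*(6 + d(11)) = 100*(6 - 9*11²) = 100*(6 - 9*121) = 100*(6 - 1089) = 100*(-1083) = -108300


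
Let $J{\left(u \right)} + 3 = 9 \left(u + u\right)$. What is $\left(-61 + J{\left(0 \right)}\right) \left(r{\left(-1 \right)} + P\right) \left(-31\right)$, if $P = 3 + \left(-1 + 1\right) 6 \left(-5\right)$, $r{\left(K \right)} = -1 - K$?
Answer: $5952$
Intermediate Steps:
$J{\left(u \right)} = -3 + 18 u$ ($J{\left(u \right)} = -3 + 9 \left(u + u\right) = -3 + 9 \cdot 2 u = -3 + 18 u$)
$P = 3$ ($P = 3 + 0 \cdot 6 \left(-5\right) = 3 + 0 \left(-5\right) = 3 + 0 = 3$)
$\left(-61 + J{\left(0 \right)}\right) \left(r{\left(-1 \right)} + P\right) \left(-31\right) = \left(-61 + \left(-3 + 18 \cdot 0\right)\right) \left(\left(-1 - -1\right) + 3\right) \left(-31\right) = \left(-61 + \left(-3 + 0\right)\right) \left(\left(-1 + 1\right) + 3\right) \left(-31\right) = \left(-61 - 3\right) \left(0 + 3\right) \left(-31\right) = \left(-64\right) 3 \left(-31\right) = \left(-192\right) \left(-31\right) = 5952$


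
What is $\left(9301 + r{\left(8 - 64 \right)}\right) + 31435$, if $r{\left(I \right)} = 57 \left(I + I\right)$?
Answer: $34352$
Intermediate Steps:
$r{\left(I \right)} = 114 I$ ($r{\left(I \right)} = 57 \cdot 2 I = 114 I$)
$\left(9301 + r{\left(8 - 64 \right)}\right) + 31435 = \left(9301 + 114 \left(8 - 64\right)\right) + 31435 = \left(9301 + 114 \left(-56\right)\right) + 31435 = \left(9301 - 6384\right) + 31435 = 2917 + 31435 = 34352$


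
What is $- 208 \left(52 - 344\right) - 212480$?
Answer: $-151744$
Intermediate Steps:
$- 208 \left(52 - 344\right) - 212480 = \left(-208\right) \left(-292\right) - 212480 = 60736 - 212480 = -151744$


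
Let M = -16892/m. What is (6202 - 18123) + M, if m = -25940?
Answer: -77303462/6485 ≈ -11920.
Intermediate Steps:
M = 4223/6485 (M = -16892/(-25940) = -16892*(-1/25940) = 4223/6485 ≈ 0.65120)
(6202 - 18123) + M = (6202 - 18123) + 4223/6485 = -11921 + 4223/6485 = -77303462/6485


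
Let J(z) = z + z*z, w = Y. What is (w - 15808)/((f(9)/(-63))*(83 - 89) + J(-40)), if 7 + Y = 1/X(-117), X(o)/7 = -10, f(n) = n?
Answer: -369017/36420 ≈ -10.132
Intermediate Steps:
X(o) = -70 (X(o) = 7*(-10) = -70)
Y = -491/70 (Y = -7 + 1/(-70) = -7 - 1/70 = -491/70 ≈ -7.0143)
w = -491/70 ≈ -7.0143
J(z) = z + z**2
(w - 15808)/((f(9)/(-63))*(83 - 89) + J(-40)) = (-491/70 - 15808)/((9/(-63))*(83 - 89) - 40*(1 - 40)) = -1107051/(70*((9*(-1/63))*(-6) - 40*(-39))) = -1107051/(70*(-1/7*(-6) + 1560)) = -1107051/(70*(6/7 + 1560)) = -1107051/(70*10926/7) = -1107051/70*7/10926 = -369017/36420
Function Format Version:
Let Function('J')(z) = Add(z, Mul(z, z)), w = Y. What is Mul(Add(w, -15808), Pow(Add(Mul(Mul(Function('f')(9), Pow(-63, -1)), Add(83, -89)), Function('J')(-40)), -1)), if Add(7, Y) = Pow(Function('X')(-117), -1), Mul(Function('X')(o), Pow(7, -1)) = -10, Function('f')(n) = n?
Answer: Rational(-369017, 36420) ≈ -10.132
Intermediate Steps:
Function('X')(o) = -70 (Function('X')(o) = Mul(7, -10) = -70)
Y = Rational(-491, 70) (Y = Add(-7, Pow(-70, -1)) = Add(-7, Rational(-1, 70)) = Rational(-491, 70) ≈ -7.0143)
w = Rational(-491, 70) ≈ -7.0143
Function('J')(z) = Add(z, Pow(z, 2))
Mul(Add(w, -15808), Pow(Add(Mul(Mul(Function('f')(9), Pow(-63, -1)), Add(83, -89)), Function('J')(-40)), -1)) = Mul(Add(Rational(-491, 70), -15808), Pow(Add(Mul(Mul(9, Pow(-63, -1)), Add(83, -89)), Mul(-40, Add(1, -40))), -1)) = Mul(Rational(-1107051, 70), Pow(Add(Mul(Mul(9, Rational(-1, 63)), -6), Mul(-40, -39)), -1)) = Mul(Rational(-1107051, 70), Pow(Add(Mul(Rational(-1, 7), -6), 1560), -1)) = Mul(Rational(-1107051, 70), Pow(Add(Rational(6, 7), 1560), -1)) = Mul(Rational(-1107051, 70), Pow(Rational(10926, 7), -1)) = Mul(Rational(-1107051, 70), Rational(7, 10926)) = Rational(-369017, 36420)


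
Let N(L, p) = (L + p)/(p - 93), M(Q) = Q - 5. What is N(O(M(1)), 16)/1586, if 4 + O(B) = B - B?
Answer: -6/61061 ≈ -9.8262e-5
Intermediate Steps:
M(Q) = -5 + Q
O(B) = -4 (O(B) = -4 + (B - B) = -4 + 0 = -4)
N(L, p) = (L + p)/(-93 + p)
N(O(M(1)), 16)/1586 = ((-4 + 16)/(-93 + 16))/1586 = (12/(-77))*(1/1586) = -1/77*12*(1/1586) = -12/77*1/1586 = -6/61061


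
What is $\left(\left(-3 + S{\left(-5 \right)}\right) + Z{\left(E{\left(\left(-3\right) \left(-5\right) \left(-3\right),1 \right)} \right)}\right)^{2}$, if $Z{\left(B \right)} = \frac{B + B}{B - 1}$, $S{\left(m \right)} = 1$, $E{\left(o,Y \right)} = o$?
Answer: $\frac{1}{529} \approx 0.0018904$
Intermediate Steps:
$Z{\left(B \right)} = \frac{2 B}{-1 + B}$
$\left(\left(-3 + S{\left(-5 \right)}\right) + Z{\left(E{\left(\left(-3\right) \left(-5\right) \left(-3\right),1 \right)} \right)}\right)^{2} = \left(\left(-3 + 1\right) + \frac{2 \left(-3\right) \left(-5\right) \left(-3\right)}{-1 + \left(-3\right) \left(-5\right) \left(-3\right)}\right)^{2} = \left(-2 + \frac{2 \cdot 15 \left(-3\right)}{-1 + 15 \left(-3\right)}\right)^{2} = \left(-2 + 2 \left(-45\right) \frac{1}{-1 - 45}\right)^{2} = \left(-2 + 2 \left(-45\right) \frac{1}{-46}\right)^{2} = \left(-2 + 2 \left(-45\right) \left(- \frac{1}{46}\right)\right)^{2} = \left(-2 + \frac{45}{23}\right)^{2} = \left(- \frac{1}{23}\right)^{2} = \frac{1}{529}$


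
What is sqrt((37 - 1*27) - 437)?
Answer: I*sqrt(427) ≈ 20.664*I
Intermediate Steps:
sqrt((37 - 1*27) - 437) = sqrt((37 - 27) - 437) = sqrt(10 - 437) = sqrt(-427) = I*sqrt(427)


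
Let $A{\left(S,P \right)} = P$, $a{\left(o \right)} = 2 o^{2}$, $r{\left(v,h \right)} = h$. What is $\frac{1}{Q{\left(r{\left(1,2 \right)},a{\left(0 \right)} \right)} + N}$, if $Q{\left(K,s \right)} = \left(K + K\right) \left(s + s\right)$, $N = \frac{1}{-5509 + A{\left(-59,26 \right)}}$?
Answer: $-5483$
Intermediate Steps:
$N = - \frac{1}{5483}$ ($N = \frac{1}{-5509 + 26} = \frac{1}{-5483} = - \frac{1}{5483} \approx -0.00018238$)
$Q{\left(K,s \right)} = 4 K s$ ($Q{\left(K,s \right)} = 2 K 2 s = 4 K s$)
$\frac{1}{Q{\left(r{\left(1,2 \right)},a{\left(0 \right)} \right)} + N} = \frac{1}{4 \cdot 2 \cdot 2 \cdot 0^{2} - \frac{1}{5483}} = \frac{1}{4 \cdot 2 \cdot 2 \cdot 0 - \frac{1}{5483}} = \frac{1}{4 \cdot 2 \cdot 0 - \frac{1}{5483}} = \frac{1}{0 - \frac{1}{5483}} = \frac{1}{- \frac{1}{5483}} = -5483$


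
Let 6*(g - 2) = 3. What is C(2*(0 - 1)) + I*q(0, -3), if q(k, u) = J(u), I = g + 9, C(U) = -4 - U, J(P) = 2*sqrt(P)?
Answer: -2 + 23*I*sqrt(3) ≈ -2.0 + 39.837*I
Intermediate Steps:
g = 5/2 (g = 2 + (1/6)*3 = 2 + 1/2 = 5/2 ≈ 2.5000)
I = 23/2 (I = 5/2 + 9 = 23/2 ≈ 11.500)
q(k, u) = 2*sqrt(u)
C(2*(0 - 1)) + I*q(0, -3) = (-4 - 2*(0 - 1)) + 23*(2*sqrt(-3))/2 = (-4 - 2*(-1)) + 23*(2*(I*sqrt(3)))/2 = (-4 - 1*(-2)) + 23*(2*I*sqrt(3))/2 = (-4 + 2) + 23*I*sqrt(3) = -2 + 23*I*sqrt(3)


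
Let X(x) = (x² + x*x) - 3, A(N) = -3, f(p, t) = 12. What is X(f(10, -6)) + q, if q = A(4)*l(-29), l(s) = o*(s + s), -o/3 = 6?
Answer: -2847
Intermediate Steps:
o = -18 (o = -3*6 = -18)
l(s) = -36*s (l(s) = -18*(s + s) = -36*s)
X(x) = -3 + 2*x² (X(x) = (x² + x²) - 3 = 2*x² - 3 = -3 + 2*x²)
q = -3132 (q = -(-108)*(-29) = -3*1044 = -3132)
X(f(10, -6)) + q = (-3 + 2*12²) - 3132 = (-3 + 2*144) - 3132 = (-3 + 288) - 3132 = 285 - 3132 = -2847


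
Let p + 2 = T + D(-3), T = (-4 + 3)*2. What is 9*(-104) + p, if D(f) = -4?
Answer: -944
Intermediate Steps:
T = -2 (T = -1*2 = -2)
p = -8 (p = -2 + (-2 - 4) = -2 - 6 = -8)
9*(-104) + p = 9*(-104) - 8 = -936 - 8 = -944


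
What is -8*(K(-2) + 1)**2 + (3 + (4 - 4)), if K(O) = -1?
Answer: 3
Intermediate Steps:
-8*(K(-2) + 1)**2 + (3 + (4 - 4)) = -8*(-1 + 1)**2 + (3 + (4 - 4)) = -8*0**2 + (3 + 0) = -8*0 + 3 = 0 + 3 = 3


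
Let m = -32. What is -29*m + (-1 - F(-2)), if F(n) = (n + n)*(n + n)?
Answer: 911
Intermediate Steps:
F(n) = 4*n² (F(n) = (2*n)*(2*n) = 4*n²)
-29*m + (-1 - F(-2)) = -29*(-32) + (-1 - 4*(-2)²) = 928 + (-1 - 4*4) = 928 + (-1 - 1*16) = 928 + (-1 - 16) = 928 - 17 = 911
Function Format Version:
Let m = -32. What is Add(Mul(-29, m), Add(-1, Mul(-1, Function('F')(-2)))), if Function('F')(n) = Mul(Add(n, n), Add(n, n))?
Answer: 911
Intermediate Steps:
Function('F')(n) = Mul(4, Pow(n, 2)) (Function('F')(n) = Mul(Mul(2, n), Mul(2, n)) = Mul(4, Pow(n, 2)))
Add(Mul(-29, m), Add(-1, Mul(-1, Function('F')(-2)))) = Add(Mul(-29, -32), Add(-1, Mul(-1, Mul(4, Pow(-2, 2))))) = Add(928, Add(-1, Mul(-1, Mul(4, 4)))) = Add(928, Add(-1, Mul(-1, 16))) = Add(928, Add(-1, -16)) = Add(928, -17) = 911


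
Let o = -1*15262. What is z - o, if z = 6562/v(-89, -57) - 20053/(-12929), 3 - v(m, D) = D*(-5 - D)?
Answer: 585599892215/38360343 ≈ 15266.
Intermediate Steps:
v(m, D) = 3 - D*(-5 - D)
o = -15262
z = 144337349/38360343 (z = 6562/(3 + (-57)² + 5*(-57)) - 20053/(-12929) = 6562/(3 + 3249 - 285) - 20053*(-1/12929) = 6562/2967 + 20053/12929 = 144337349/38360343 ≈ 3.7627)
z - o = 144337349/38360343 - 1*(-15262) = 144337349/38360343 + 15262 = 585599892215/38360343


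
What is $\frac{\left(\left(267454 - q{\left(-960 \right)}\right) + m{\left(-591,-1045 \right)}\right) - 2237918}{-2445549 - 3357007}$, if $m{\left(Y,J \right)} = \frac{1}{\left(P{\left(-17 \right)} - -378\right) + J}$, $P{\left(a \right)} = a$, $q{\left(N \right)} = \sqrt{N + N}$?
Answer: $\frac{1347797377}{3968948304} + \frac{2 i \sqrt{30}}{1450639} \approx 0.33959 + 7.5515 \cdot 10^{-6} i$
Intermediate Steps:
$q{\left(N \right)} = \sqrt{2} \sqrt{N}$ ($q{\left(N \right)} = \sqrt{2 N} = \sqrt{2} \sqrt{N}$)
$m{\left(Y,J \right)} = \frac{1}{361 + J}$ ($m{\left(Y,J \right)} = \frac{1}{\left(-17 - -378\right) + J} = \frac{1}{\left(-17 + 378\right) + J} = \frac{1}{361 + J}$)
$\frac{\left(\left(267454 - q{\left(-960 \right)}\right) + m{\left(-591,-1045 \right)}\right) - 2237918}{-2445549 - 3357007} = \frac{\left(\left(267454 - \sqrt{2} \sqrt{-960}\right) + \frac{1}{361 - 1045}\right) - 2237918}{-2445549 - 3357007} = \frac{\left(\left(267454 - \sqrt{2} \cdot 8 i \sqrt{15}\right) + \frac{1}{-684}\right) - 2237918}{-5802556} = \left(\left(\left(267454 - 8 i \sqrt{30}\right) - \frac{1}{684}\right) - 2237918\right) \left(- \frac{1}{5802556}\right) = \left(\left(\frac{182938535}{684} - 8 i \sqrt{30}\right) - 2237918\right) \left(- \frac{1}{5802556}\right) = \left(- \frac{1347797377}{684} - 8 i \sqrt{30}\right) \left(- \frac{1}{5802556}\right) = \frac{1347797377}{3968948304} + \frac{2 i \sqrt{30}}{1450639}$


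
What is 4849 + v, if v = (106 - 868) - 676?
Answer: 3411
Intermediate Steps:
v = -1438 (v = -762 - 676 = -1438)
4849 + v = 4849 - 1438 = 3411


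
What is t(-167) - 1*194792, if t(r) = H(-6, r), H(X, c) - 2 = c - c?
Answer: -194790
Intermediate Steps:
H(X, c) = 2 (H(X, c) = 2 + (c - c) = 2 + 0 = 2)
t(r) = 2
t(-167) - 1*194792 = 2 - 1*194792 = 2 - 194792 = -194790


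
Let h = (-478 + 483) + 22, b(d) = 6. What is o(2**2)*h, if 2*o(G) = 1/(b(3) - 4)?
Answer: 27/4 ≈ 6.7500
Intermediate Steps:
h = 27 (h = 5 + 22 = 27)
o(G) = 1/4 (o(G) = 1/(2*(6 - 4)) = (1/2)/2 = (1/2)*(1/2) = 1/4)
o(2**2)*h = (1/4)*27 = 27/4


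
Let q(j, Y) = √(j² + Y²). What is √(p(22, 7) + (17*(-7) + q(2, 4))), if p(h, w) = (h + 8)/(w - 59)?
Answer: √(-80834 + 1352*√5)/26 ≈ 10.729*I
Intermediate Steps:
p(h, w) = (8 + h)/(-59 + w)
q(j, Y) = √(Y² + j²)
√(p(22, 7) + (17*(-7) + q(2, 4))) = √((8 + 22)/(-59 + 7) + (17*(-7) + √(4² + 2²))) = √(30/(-52) + (-119 + √(16 + 4))) = √(-1/52*30 + (-119 + √20)) = √(-15/26 + (-119 + 2*√5)) = √(-3109/26 + 2*√5)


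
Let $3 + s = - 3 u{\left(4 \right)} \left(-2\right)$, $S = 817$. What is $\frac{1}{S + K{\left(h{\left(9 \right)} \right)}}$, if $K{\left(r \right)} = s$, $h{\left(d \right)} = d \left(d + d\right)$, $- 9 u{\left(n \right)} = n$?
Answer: $\frac{3}{2434} \approx 0.0012325$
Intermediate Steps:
$u{\left(n \right)} = - \frac{n}{9}$
$h{\left(d \right)} = 2 d^{2}$ ($h{\left(d \right)} = d 2 d = 2 d^{2}$)
$s = - \frac{17}{3}$ ($s = -3 + - 3 \left(\left(- \frac{1}{9}\right) 4\right) \left(-2\right) = -3 + \left(-3\right) \left(- \frac{4}{9}\right) \left(-2\right) = -3 + \frac{4}{3} \left(-2\right) = -3 - \frac{8}{3} = - \frac{17}{3} \approx -5.6667$)
$K{\left(r \right)} = - \frac{17}{3}$
$\frac{1}{S + K{\left(h{\left(9 \right)} \right)}} = \frac{1}{817 - \frac{17}{3}} = \frac{1}{\frac{2434}{3}} = \frac{3}{2434}$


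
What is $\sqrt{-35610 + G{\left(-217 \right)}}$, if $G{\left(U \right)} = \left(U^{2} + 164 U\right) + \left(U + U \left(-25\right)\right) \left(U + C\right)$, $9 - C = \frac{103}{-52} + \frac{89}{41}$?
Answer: $\frac{i \sqrt{314873544427}}{533} \approx 1052.8 i$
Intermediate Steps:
$C = \frac{18783}{2132}$ ($C = 9 - \left(\frac{103}{-52} + \frac{89}{41}\right) = 9 - \left(103 \left(- \frac{1}{52}\right) + 89 \cdot \frac{1}{41}\right) = 9 - \left(- \frac{103}{52} + \frac{89}{41}\right) = 9 - \frac{405}{2132} = \frac{18783}{2132} \approx 8.81$)
$G{\left(U \right)} = U^{2} + 164 U - 24 U \left(\frac{18783}{2132} + U\right)$ ($G{\left(U \right)} = \left(U^{2} + 164 U\right) + \left(U + U \left(-25\right)\right) \left(U + \frac{18783}{2132}\right) = \left(U^{2} + 164 U\right) + \left(U - 25 U\right) \left(\frac{18783}{2132} + U\right) = \left(U^{2} + 164 U\right) + - 24 U \left(\frac{18783}{2132} + U\right) = \left(U^{2} + 164 U\right) - 24 U \left(\frac{18783}{2132} + U\right) = U^{2} + 164 U - 24 U \left(\frac{18783}{2132} + U\right)$)
$\sqrt{-35610 + G{\left(-217 \right)}} = \sqrt{-35610 - - \frac{217 \left(25286 + 12259 \left(-217\right)\right)}{533}} = \sqrt{-35610 - - \frac{217 \left(25286 - 2660203\right)}{533}} = \sqrt{-35610 - \left(- \frac{217}{533}\right) \left(-2634917\right)} = \sqrt{-35610 - \frac{571776989}{533}} = \sqrt{- \frac{590757119}{533}} = \frac{i \sqrt{314873544427}}{533}$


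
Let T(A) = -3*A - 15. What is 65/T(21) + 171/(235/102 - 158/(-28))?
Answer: 352097/17022 ≈ 20.685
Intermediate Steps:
T(A) = -15 - 3*A
65/T(21) + 171/(235/102 - 158/(-28)) = 65/(-15 - 3*21) + 171/(235/102 - 158/(-28)) = 65/(-15 - 63) + 171/(235*(1/102) - 158*(-1/28)) = 65/(-78) + 171/(235/102 + 79/14) = 65*(-1/78) + 171/(2837/357) = -5/6 + 171*(357/2837) = -5/6 + 61047/2837 = 352097/17022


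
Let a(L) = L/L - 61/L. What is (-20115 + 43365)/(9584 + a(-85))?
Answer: 988125/407393 ≈ 2.4255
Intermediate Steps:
a(L) = 1 - 61/L
(-20115 + 43365)/(9584 + a(-85)) = (-20115 + 43365)/(9584 + (-61 - 85)/(-85)) = 23250/(9584 - 1/85*(-146)) = 23250/(9584 + 146/85) = 23250/(814786/85) = 23250*(85/814786) = 988125/407393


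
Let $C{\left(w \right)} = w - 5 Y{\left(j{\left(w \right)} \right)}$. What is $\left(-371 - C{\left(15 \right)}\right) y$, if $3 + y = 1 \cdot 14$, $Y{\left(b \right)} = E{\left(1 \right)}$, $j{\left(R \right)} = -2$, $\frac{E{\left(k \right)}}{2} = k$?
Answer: $-4136$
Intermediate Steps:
$E{\left(k \right)} = 2 k$
$Y{\left(b \right)} = 2$ ($Y{\left(b \right)} = 2 \cdot 1 = 2$)
$y = 11$ ($y = -3 + 1 \cdot 14 = -3 + 14 = 11$)
$C{\left(w \right)} = -10 + w$ ($C{\left(w \right)} = w - 10 = -10 + w$)
$\left(-371 - C{\left(15 \right)}\right) y = \left(-371 - \left(-10 + 15\right)\right) 11 = \left(-371 - 5\right) 11 = \left(-376\right) 11 = -4136$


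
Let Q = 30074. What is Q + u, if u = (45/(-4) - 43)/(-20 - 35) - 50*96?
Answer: 5560497/220 ≈ 25275.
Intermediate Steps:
u = -1055783/220 (u = (45*(-1/4) - 43)/(-55) - 4800 = (-45/4 - 43)*(-1/55) - 4800 = -217/4*(-1/55) - 4800 = 217/220 - 4800 = -1055783/220 ≈ -4799.0)
Q + u = 30074 - 1055783/220 = 5560497/220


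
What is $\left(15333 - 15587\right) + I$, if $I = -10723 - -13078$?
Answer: $2101$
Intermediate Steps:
$I = 2355$ ($I = -10723 + 13078 = 2355$)
$\left(15333 - 15587\right) + I = \left(15333 - 15587\right) + 2355 = -254 + 2355 = 2101$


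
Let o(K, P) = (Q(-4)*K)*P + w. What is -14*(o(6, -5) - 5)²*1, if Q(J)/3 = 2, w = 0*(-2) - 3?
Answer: -494816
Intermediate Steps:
w = -3 (w = 0 - 3 = -3)
Q(J) = 6 (Q(J) = 3*2 = 6)
o(K, P) = -3 + 6*K*P (o(K, P) = (6*K)*P - 3 = 6*K*P - 3 = -3 + 6*K*P)
-14*(o(6, -5) - 5)²*1 = -14*((-3 + 6*6*(-5)) - 5)²*1 = -14*((-3 - 180) - 5)²*1 = -14*(-183 - 5)²*1 = -14*(-188)²*1 = -14*35344*1 = -494816*1 = -494816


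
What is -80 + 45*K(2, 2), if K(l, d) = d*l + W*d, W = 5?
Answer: 550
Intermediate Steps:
K(l, d) = 5*d + d*l (K(l, d) = d*l + 5*d = 5*d + d*l)
-80 + 45*K(2, 2) = -80 + 45*(2*(5 + 2)) = -80 + 45*(2*7) = -80 + 45*14 = -80 + 630 = 550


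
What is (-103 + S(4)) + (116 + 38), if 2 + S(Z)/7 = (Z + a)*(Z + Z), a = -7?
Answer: -131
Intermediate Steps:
S(Z) = -14 + 14*Z*(-7 + Z) (S(Z) = -14 + 7*((Z - 7)*(Z + Z)) = -14 + 7*((-7 + Z)*(2*Z)) = -14 + 7*(2*Z*(-7 + Z)) = -14 + 14*Z*(-7 + Z))
(-103 + S(4)) + (116 + 38) = (-103 + (-14 - 98*4 + 14*4²)) + (116 + 38) = (-103 + (-14 - 392 + 14*16)) + 154 = (-103 + (-14 - 392 + 224)) + 154 = (-103 - 182) + 154 = -285 + 154 = -131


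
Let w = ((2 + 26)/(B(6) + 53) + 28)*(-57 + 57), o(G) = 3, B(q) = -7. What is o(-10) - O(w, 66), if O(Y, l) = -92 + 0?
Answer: 95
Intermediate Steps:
w = 0 (w = ((2 + 26)/(-7 + 53) + 28)*(-57 + 57) = (28/46 + 28)*0 = (28*(1/46) + 28)*0 = (14/23 + 28)*0 = (658/23)*0 = 0)
O(Y, l) = -92
o(-10) - O(w, 66) = 3 - 1*(-92) = 3 + 92 = 95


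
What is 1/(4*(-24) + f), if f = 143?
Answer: 1/47 ≈ 0.021277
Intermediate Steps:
1/(4*(-24) + f) = 1/(4*(-24) + 143) = 1/(-96 + 143) = 1/47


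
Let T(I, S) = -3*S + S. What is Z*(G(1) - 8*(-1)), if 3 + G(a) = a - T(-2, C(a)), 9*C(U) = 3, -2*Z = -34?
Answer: 340/3 ≈ 113.33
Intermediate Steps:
Z = 17 (Z = -½*(-34) = 17)
C(U) = ⅓ (C(U) = (⅑)*3 = ⅓)
T(I, S) = -2*S
G(a) = -7/3 + a (G(a) = -3 + (a - (-2)/3) = -3 + (a - 1*(-⅔)) = -3 + (a + ⅔) = -3 + (⅔ + a) = -7/3 + a)
Z*(G(1) - 8*(-1)) = 17*((-7/3 + 1) - 8*(-1)) = 17*(-4/3 + 8) = 17*(20/3) = 340/3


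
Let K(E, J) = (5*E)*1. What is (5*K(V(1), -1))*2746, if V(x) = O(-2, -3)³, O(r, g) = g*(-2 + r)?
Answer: 118627200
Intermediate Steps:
V(x) = 1728 (V(x) = (-3*(-2 - 2))³ = (-3*(-4))³ = 12³ = 1728)
K(E, J) = 5*E
(5*K(V(1), -1))*2746 = (5*(5*1728))*2746 = (5*8640)*2746 = 43200*2746 = 118627200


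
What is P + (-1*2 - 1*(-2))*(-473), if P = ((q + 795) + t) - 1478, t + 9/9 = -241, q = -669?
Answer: -1594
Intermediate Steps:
t = -242 (t = -1 - 241 = -242)
P = -1594 (P = ((-669 + 795) - 242) - 1478 = (126 - 242) - 1478 = -116 - 1478 = -1594)
P + (-1*2 - 1*(-2))*(-473) = -1594 + (-1*2 - 1*(-2))*(-473) = -1594 + (-2 + 2)*(-473) = -1594 + 0*(-473) = -1594 + 0 = -1594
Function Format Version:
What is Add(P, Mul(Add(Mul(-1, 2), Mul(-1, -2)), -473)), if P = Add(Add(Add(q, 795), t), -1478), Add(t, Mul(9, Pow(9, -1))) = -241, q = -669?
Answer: -1594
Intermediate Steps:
t = -242 (t = Add(-1, -241) = -242)
P = -1594 (P = Add(Add(Add(-669, 795), -242), -1478) = Add(Add(126, -242), -1478) = Add(-116, -1478) = -1594)
Add(P, Mul(Add(Mul(-1, 2), Mul(-1, -2)), -473)) = Add(-1594, Mul(Add(Mul(-1, 2), Mul(-1, -2)), -473)) = Add(-1594, Mul(Add(-2, 2), -473)) = Add(-1594, Mul(0, -473)) = Add(-1594, 0) = -1594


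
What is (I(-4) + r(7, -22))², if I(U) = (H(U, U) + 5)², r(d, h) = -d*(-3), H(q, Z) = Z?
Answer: 484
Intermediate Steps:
r(d, h) = 3*d
I(U) = (5 + U)² (I(U) = (U + 5)² = (5 + U)²)
(I(-4) + r(7, -22))² = ((5 - 4)² + 3*7)² = (1² + 21)² = (1 + 21)² = 22² = 484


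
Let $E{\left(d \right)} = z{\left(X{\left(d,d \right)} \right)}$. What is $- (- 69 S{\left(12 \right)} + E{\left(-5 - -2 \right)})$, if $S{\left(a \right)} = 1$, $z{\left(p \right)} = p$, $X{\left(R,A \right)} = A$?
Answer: $72$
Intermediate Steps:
$E{\left(d \right)} = d$
$- (- 69 S{\left(12 \right)} + E{\left(-5 - -2 \right)}) = - (\left(-69\right) 1 - 3) = - (-69 + \left(-5 + 2\right)) = - (-69 - 3) = \left(-1\right) \left(-72\right) = 72$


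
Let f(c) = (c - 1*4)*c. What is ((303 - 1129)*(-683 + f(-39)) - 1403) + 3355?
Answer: -819092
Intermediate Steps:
f(c) = c*(-4 + c) (f(c) = (c - 4)*c = (-4 + c)*c = c*(-4 + c))
((303 - 1129)*(-683 + f(-39)) - 1403) + 3355 = ((303 - 1129)*(-683 - 39*(-4 - 39)) - 1403) + 3355 = (-826*(-683 - 39*(-43)) - 1403) + 3355 = (-826*(-683 + 1677) - 1403) + 3355 = (-826*994 - 1403) + 3355 = (-821044 - 1403) + 3355 = -822447 + 3355 = -819092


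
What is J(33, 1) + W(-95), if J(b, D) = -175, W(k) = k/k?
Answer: -174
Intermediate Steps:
W(k) = 1
J(33, 1) + W(-95) = -175 + 1 = -174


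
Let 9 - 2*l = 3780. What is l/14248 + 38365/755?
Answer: 218080387/4302896 ≈ 50.682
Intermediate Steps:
l = -3771/2 (l = 9/2 - ½*3780 = 9/2 - 1890 = -3771/2 ≈ -1885.5)
l/14248 + 38365/755 = -3771/2/14248 + 38365/755 = -3771/2*1/14248 + 38365*(1/755) = -3771/28496 + 7673/151 = 218080387/4302896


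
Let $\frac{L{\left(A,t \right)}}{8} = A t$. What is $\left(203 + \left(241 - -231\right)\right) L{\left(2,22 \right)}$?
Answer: $237600$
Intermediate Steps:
$L{\left(A,t \right)} = 8 A t$
$\left(203 + \left(241 - -231\right)\right) L{\left(2,22 \right)} = \left(203 + \left(241 - -231\right)\right) 8 \cdot 2 \cdot 22 = \left(203 + \left(241 + 231\right)\right) 352 = \left(203 + 472\right) 352 = 675 \cdot 352 = 237600$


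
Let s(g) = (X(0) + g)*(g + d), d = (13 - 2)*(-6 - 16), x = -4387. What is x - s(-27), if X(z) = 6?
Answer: -10036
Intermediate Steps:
d = -242 (d = 11*(-22) = -242)
s(g) = (-242 + g)*(6 + g) (s(g) = (6 + g)*(g - 242) = (6 + g)*(-242 + g) = (-242 + g)*(6 + g))
x - s(-27) = -4387 - (-1452 + (-27)² - 236*(-27)) = -4387 - (-1452 + 729 + 6372) = -4387 - 1*5649 = -4387 - 5649 = -10036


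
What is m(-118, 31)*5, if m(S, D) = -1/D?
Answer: -5/31 ≈ -0.16129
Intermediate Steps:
m(-118, 31)*5 = -1/31*5 = -5/31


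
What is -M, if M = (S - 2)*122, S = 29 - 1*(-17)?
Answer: -5368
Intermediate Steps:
S = 46 (S = 29 + 17 = 46)
M = 5368 (M = (46 - 2)*122 = 44*122 = 5368)
-M = -1*5368 = -5368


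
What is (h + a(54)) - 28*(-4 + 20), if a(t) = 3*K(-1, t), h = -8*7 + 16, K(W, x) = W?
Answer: -491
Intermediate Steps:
h = -40 (h = -56 + 16 = -40)
a(t) = -3 (a(t) = 3*(-1) = -3)
(h + a(54)) - 28*(-4 + 20) = (-40 - 3) - 28*(-4 + 20) = -43 - 28*16 = -43 - 448 = -491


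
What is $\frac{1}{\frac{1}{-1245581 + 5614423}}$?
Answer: $4368842$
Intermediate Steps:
$\frac{1}{\frac{1}{-1245581 + 5614423}} = \frac{1}{\frac{1}{4368842}} = 4368842$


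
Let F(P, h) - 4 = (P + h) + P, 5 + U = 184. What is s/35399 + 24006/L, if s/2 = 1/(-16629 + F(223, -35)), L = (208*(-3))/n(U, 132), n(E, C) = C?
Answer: -2914676138915/573959386 ≈ -5078.2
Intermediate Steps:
U = 179 (U = -5 + 184 = 179)
F(P, h) = 4 + h + 2*P (F(P, h) = 4 + ((P + h) + P) = 4 + (h + 2*P) = 4 + h + 2*P)
L = -52/11 (L = (208*(-3))/132 = -624*1/132 = -52/11 ≈ -4.7273)
s = -1/8107 (s = 2/(-16629 + (4 - 35 + 2*223)) = 2/(-16629 + (4 - 35 + 446)) = 2/(-16629 + 415) = 2/(-16214) = 2*(-1/16214) = -1/8107 ≈ -0.00012335)
s/35399 + 24006/L = -1/8107/35399 + 24006/(-52/11) = -1/8107*1/35399 + 24006*(-11/52) = -1/286979693 - 132033/26 = -2914676138915/573959386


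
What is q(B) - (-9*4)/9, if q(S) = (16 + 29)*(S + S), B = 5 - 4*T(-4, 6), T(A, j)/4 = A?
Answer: 6214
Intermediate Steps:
T(A, j) = 4*A
B = 69 (B = 5 - 16*(-4) = 5 - 4*(-16) = 5 + 64 = 69)
q(S) = 90*S (q(S) = 45*(2*S) = 90*S)
q(B) - (-9*4)/9 = 90*69 - (-9*4)/9 = 6210 - (-36)/9 = 6210 - 1*(-4) = 6210 + 4 = 6214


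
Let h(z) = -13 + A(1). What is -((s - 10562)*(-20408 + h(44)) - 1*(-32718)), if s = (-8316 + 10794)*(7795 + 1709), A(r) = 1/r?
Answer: 480693914282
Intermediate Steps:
h(z) = -12 (h(z) = -13 + 1/1 = -13 + 1 = -12)
s = 23550912 (s = 2478*9504 = 23550912)
-((s - 10562)*(-20408 + h(44)) - 1*(-32718)) = -((23550912 - 10562)*(-20408 - 12) - 1*(-32718)) = -(23540350*(-20420) + 32718) = -(-480693947000 + 32718) = -1*(-480693914282) = 480693914282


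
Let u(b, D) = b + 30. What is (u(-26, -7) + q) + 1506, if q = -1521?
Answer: -11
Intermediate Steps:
u(b, D) = 30 + b
(u(-26, -7) + q) + 1506 = ((30 - 26) - 1521) + 1506 = (4 - 1521) + 1506 = -1517 + 1506 = -11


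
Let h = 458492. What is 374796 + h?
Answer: 833288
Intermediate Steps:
374796 + h = 374796 + 458492 = 833288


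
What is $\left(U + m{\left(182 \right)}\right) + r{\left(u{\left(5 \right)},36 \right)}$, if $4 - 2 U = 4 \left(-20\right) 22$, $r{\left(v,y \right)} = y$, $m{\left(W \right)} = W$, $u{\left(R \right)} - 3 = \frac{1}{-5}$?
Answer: $1100$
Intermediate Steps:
$u{\left(R \right)} = \frac{14}{5}$ ($u{\left(R \right)} = 3 + \frac{1}{-5} = 3 - \frac{1}{5} = \frac{14}{5}$)
$U = 882$ ($U = 2 - \frac{4 \left(-20\right) 22}{2} = 2 - \frac{\left(-80\right) 22}{2} = 2 - -880 = 2 + 880 = 882$)
$\left(U + m{\left(182 \right)}\right) + r{\left(u{\left(5 \right)},36 \right)} = \left(882 + 182\right) + 36 = 1064 + 36 = 1100$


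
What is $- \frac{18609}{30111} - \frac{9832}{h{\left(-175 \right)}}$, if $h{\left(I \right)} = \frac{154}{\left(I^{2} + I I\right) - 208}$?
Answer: $- \frac{3011928249095}{772849} \approx -3.8972 \cdot 10^{6}$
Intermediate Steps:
$h{\left(I \right)} = \frac{154}{-208 + 2 I^{2}}$ ($h{\left(I \right)} = \frac{154}{\left(I^{2} + I^{2}\right) - 208} = \frac{154}{2 I^{2} - 208} = \frac{154}{-208 + 2 I^{2}}$)
$- \frac{18609}{30111} - \frac{9832}{h{\left(-175 \right)}} = - \frac{18609}{30111} - \frac{9832}{77 \frac{1}{-104 + \left(-175\right)^{2}}} = \left(-18609\right) \frac{1}{30111} - \frac{9832}{77 \frac{1}{-104 + 30625}} = - \frac{6203}{10037} - \frac{9832}{77 \cdot \frac{1}{30521}} = - \frac{6203}{10037} - \frac{9832}{\frac{77}{30521}} = - \frac{6203}{10037} - \frac{300082472}{77} = - \frac{3011928249095}{772849}$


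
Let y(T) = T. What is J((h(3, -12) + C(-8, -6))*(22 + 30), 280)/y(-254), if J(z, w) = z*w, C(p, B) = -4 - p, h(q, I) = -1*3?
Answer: -7280/127 ≈ -57.323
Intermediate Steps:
h(q, I) = -3
J(z, w) = w*z
J((h(3, -12) + C(-8, -6))*(22 + 30), 280)/y(-254) = (280*((-3 + (-4 - 1*(-8)))*(22 + 30)))/(-254) = (280*((-3 + (-4 + 8))*52))*(-1/254) = (280*((-3 + 4)*52))*(-1/254) = (280*(1*52))*(-1/254) = (280*52)*(-1/254) = 14560*(-1/254) = -7280/127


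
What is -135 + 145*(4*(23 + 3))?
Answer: 14945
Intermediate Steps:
-135 + 145*(4*(23 + 3)) = -135 + 145*(4*26) = -135 + 145*104 = -135 + 15080 = 14945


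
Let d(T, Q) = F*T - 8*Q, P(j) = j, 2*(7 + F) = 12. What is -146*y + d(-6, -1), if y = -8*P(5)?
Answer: 5854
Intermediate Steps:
F = -1 (F = -7 + (½)*12 = -7 + 6 = -1)
d(T, Q) = -T - 8*Q
y = -40 (y = -8*5 = -40)
-146*y + d(-6, -1) = -146*(-40) + (-1*(-6) - 8*(-1)) = 5840 + (6 + 8) = 5840 + 14 = 5854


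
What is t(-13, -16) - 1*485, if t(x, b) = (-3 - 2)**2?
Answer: -460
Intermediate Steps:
t(x, b) = 25 (t(x, b) = (-5)**2 = 25)
t(-13, -16) - 1*485 = 25 - 1*485 = 25 - 485 = -460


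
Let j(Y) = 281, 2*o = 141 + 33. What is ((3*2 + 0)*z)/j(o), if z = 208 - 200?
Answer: 48/281 ≈ 0.17082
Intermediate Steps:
o = 87 (o = (141 + 33)/2 = (1/2)*174 = 87)
z = 8
((3*2 + 0)*z)/j(o) = ((3*2 + 0)*8)/281 = ((6 + 0)*8)*(1/281) = (6*8)*(1/281) = 48*(1/281) = 48/281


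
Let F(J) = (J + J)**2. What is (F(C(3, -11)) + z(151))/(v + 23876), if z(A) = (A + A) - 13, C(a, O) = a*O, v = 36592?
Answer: 4645/60468 ≈ 0.076818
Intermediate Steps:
C(a, O) = O*a
F(J) = 4*J**2 (F(J) = (2*J)**2 = 4*J**2)
z(A) = -13 + 2*A (z(A) = 2*A - 13 = -13 + 2*A)
(F(C(3, -11)) + z(151))/(v + 23876) = (4*(-11*3)**2 + (-13 + 2*151))/(36592 + 23876) = (4*(-33)**2 + (-13 + 302))/60468 = (4*1089 + 289)*(1/60468) = (4356 + 289)*(1/60468) = 4645*(1/60468) = 4645/60468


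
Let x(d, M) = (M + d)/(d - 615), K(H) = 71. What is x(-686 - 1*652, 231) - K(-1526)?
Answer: -15284/217 ≈ -70.433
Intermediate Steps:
x(d, M) = (M + d)/(-615 + d)
x(-686 - 1*652, 231) - K(-1526) = (231 + (-686 - 1*652))/(-615 + (-686 - 1*652)) - 1*71 = (231 + (-686 - 652))/(-615 + (-686 - 652)) - 71 = (231 - 1338)/(-615 - 1338) - 71 = -1107/(-1953) - 71 = -1/1953*(-1107) - 71 = 123/217 - 71 = -15284/217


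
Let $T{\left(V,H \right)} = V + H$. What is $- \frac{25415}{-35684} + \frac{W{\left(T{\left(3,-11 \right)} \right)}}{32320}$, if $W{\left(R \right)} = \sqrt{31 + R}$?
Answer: $\frac{25415}{35684} + \frac{\sqrt{23}}{32320} \approx 0.71237$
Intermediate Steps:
$T{\left(V,H \right)} = H + V$
$- \frac{25415}{-35684} + \frac{W{\left(T{\left(3,-11 \right)} \right)}}{32320} = - \frac{25415}{-35684} + \frac{\sqrt{31 + \left(-11 + 3\right)}}{32320} = \left(-25415\right) \left(- \frac{1}{35684}\right) + \sqrt{31 - 8} \cdot \frac{1}{32320} = \frac{25415}{35684} + \sqrt{23} \cdot \frac{1}{32320} = \frac{25415}{35684} + \frac{\sqrt{23}}{32320}$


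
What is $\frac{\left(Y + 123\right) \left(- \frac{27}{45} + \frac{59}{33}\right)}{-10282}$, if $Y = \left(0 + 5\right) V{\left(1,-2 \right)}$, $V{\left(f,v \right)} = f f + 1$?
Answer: $- \frac{13034}{848265} \approx -0.015365$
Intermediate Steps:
$V{\left(f,v \right)} = 1 + f^{2}$ ($V{\left(f,v \right)} = f^{2} + 1 = 1 + f^{2}$)
$Y = 10$ ($Y = \left(0 + 5\right) \left(1 + 1^{2}\right) = 5 \left(1 + 1\right) = 5 \cdot 2 = 10$)
$\frac{\left(Y + 123\right) \left(- \frac{27}{45} + \frac{59}{33}\right)}{-10282} = \frac{\left(10 + 123\right) \left(- \frac{27}{45} + \frac{59}{33}\right)}{-10282} = 133 \left(\left(-27\right) \frac{1}{45} + 59 \cdot \frac{1}{33}\right) \left(- \frac{1}{10282}\right) = 133 \left(- \frac{3}{5} + \frac{59}{33}\right) \left(- \frac{1}{10282}\right) = 133 \cdot \frac{196}{165} \left(- \frac{1}{10282}\right) = \frac{26068}{165} \left(- \frac{1}{10282}\right) = - \frac{13034}{848265}$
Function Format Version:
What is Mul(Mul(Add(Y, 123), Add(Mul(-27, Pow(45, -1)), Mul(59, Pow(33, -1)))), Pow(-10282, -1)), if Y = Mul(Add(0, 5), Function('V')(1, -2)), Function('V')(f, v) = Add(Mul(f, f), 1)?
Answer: Rational(-13034, 848265) ≈ -0.015365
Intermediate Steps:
Function('V')(f, v) = Add(1, Pow(f, 2)) (Function('V')(f, v) = Add(Pow(f, 2), 1) = Add(1, Pow(f, 2)))
Y = 10 (Y = Mul(Add(0, 5), Add(1, Pow(1, 2))) = Mul(5, Add(1, 1)) = Mul(5, 2) = 10)
Mul(Mul(Add(Y, 123), Add(Mul(-27, Pow(45, -1)), Mul(59, Pow(33, -1)))), Pow(-10282, -1)) = Mul(Mul(Add(10, 123), Add(Mul(-27, Pow(45, -1)), Mul(59, Pow(33, -1)))), Pow(-10282, -1)) = Mul(Mul(133, Add(Mul(-27, Rational(1, 45)), Mul(59, Rational(1, 33)))), Rational(-1, 10282)) = Mul(Mul(133, Add(Rational(-3, 5), Rational(59, 33))), Rational(-1, 10282)) = Mul(Mul(133, Rational(196, 165)), Rational(-1, 10282)) = Mul(Rational(26068, 165), Rational(-1, 10282)) = Rational(-13034, 848265)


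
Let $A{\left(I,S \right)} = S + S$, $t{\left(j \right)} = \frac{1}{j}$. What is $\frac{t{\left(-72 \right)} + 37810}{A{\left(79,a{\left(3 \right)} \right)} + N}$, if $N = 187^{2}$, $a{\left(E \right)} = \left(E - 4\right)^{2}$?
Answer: $\frac{2722319}{2517912} \approx 1.0812$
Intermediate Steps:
$a{\left(E \right)} = \left(-4 + E\right)^{2}$
$N = 34969$
$A{\left(I,S \right)} = 2 S$
$\frac{t{\left(-72 \right)} + 37810}{A{\left(79,a{\left(3 \right)} \right)} + N} = \frac{\frac{1}{-72} + 37810}{2 \left(-4 + 3\right)^{2} + 34969} = \frac{- \frac{1}{72} + 37810}{2 \left(-1\right)^{2} + 34969} = \frac{2722319}{72 \left(2 \cdot 1 + 34969\right)} = \frac{2722319}{72 \left(2 + 34969\right)} = \frac{2722319}{72 \cdot 34971} = \frac{2722319}{72} \cdot \frac{1}{34971} = \frac{2722319}{2517912}$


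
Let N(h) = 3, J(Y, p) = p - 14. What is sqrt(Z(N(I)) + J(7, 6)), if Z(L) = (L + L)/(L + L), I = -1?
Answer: I*sqrt(7) ≈ 2.6458*I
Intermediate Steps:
J(Y, p) = -14 + p
Z(L) = 1 (Z(L) = (2*L)/((2*L)) = (2*L)*(1/(2*L)) = 1)
sqrt(Z(N(I)) + J(7, 6)) = sqrt(1 + (-14 + 6)) = sqrt(1 - 8) = sqrt(-7) = I*sqrt(7)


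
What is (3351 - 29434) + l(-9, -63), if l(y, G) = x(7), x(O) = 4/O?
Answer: -182577/7 ≈ -26082.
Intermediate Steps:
l(y, G) = 4/7
(3351 - 29434) + l(-9, -63) = (3351 - 29434) + 4/7 = -26083 + 4/7 = -182577/7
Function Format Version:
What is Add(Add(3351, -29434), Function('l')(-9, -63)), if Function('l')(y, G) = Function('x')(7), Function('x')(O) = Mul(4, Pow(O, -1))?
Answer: Rational(-182577, 7) ≈ -26082.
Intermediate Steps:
Function('l')(y, G) = Rational(4, 7) (Function('l')(y, G) = Mul(4, Pow(7, -1)) = Mul(4, Rational(1, 7)) = Rational(4, 7))
Add(Add(3351, -29434), Function('l')(-9, -63)) = Add(Add(3351, -29434), Rational(4, 7)) = Add(-26083, Rational(4, 7)) = Rational(-182577, 7)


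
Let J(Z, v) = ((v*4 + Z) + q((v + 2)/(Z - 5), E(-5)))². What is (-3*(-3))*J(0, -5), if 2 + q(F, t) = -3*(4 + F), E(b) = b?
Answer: 288369/25 ≈ 11535.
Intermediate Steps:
q(F, t) = -14 - 3*F (q(F, t) = -2 - 3*(4 + F) = -2 + (-12 - 3*F) = -14 - 3*F)
J(Z, v) = (-14 + Z + 4*v - 3*(2 + v)/(-5 + Z))² (J(Z, v) = ((v*4 + Z) + (-14 - 3*(v + 2)/(Z - 5)))² = ((4*v + Z) + (-14 - 3*(2 + v)/(-5 + Z)))² = ((Z + 4*v) + (-14 - 3*(2 + v)/(-5 + Z)))² = (-14 + Z + 4*v - 3*(2 + v)/(-5 + Z))²)
(-3*(-3))*J(0, -5) = (-3*(-3))*((-6 - 3*(-5) + (-5 + 0)*(-14 + 0 + 4*(-5)))²/(-5 + 0)²) = 9*((-6 + 15 - 5*(-14 + 0 - 20))²/(-5)²) = 9*((-6 + 15 - 5*(-34))²/25) = 9*((-6 + 15 + 170)²/25) = 9*((1/25)*179²) = 9*((1/25)*32041) = 9*(32041/25) = 288369/25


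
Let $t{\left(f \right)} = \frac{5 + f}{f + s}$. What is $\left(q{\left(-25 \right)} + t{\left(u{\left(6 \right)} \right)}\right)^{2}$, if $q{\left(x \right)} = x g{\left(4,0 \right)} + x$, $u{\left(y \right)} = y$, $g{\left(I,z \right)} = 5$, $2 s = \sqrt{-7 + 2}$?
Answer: $\frac{8 \left(- 381098 i + 66675 \sqrt{5}\right)}{- 139 i + 24 \sqrt{5}} \approx 21972.0 + 97.877 i$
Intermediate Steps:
$s = \frac{i \sqrt{5}}{2}$ ($s = \frac{\sqrt{-7 + 2}}{2} = \frac{\sqrt{-5}}{2} = \frac{i \sqrt{5}}{2} \approx 1.118 i$)
$q{\left(x \right)} = 6 x$ ($q{\left(x \right)} = x 5 + x = 5 x + x = 6 x$)
$t{\left(f \right)} = \frac{5 + f}{f + \frac{i \sqrt{5}}{2}}$
$\left(q{\left(-25 \right)} + t{\left(u{\left(6 \right)} \right)}\right)^{2} = \left(6 \left(-25\right) + \frac{2 \left(5 + 6\right)}{2 \cdot 6 + i \sqrt{5}}\right)^{2} = \left(-150 + 2 \frac{1}{12 + i \sqrt{5}} \cdot 11\right)^{2} = \left(-150 + \frac{22}{12 + i \sqrt{5}}\right)^{2}$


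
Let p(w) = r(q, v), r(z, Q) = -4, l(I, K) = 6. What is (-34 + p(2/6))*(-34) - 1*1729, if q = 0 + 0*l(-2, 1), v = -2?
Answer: -437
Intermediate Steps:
q = 0 (q = 0 + 0*6 = 0 + 0 = 0)
p(w) = -4
(-34 + p(2/6))*(-34) - 1*1729 = (-34 - 4)*(-34) - 1*1729 = -38*(-34) - 1729 = 1292 - 1729 = -437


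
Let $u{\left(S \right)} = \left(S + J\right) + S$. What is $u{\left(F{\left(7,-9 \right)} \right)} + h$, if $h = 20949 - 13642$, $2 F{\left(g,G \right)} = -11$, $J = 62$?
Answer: $7358$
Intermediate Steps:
$F{\left(g,G \right)} = - \frac{11}{2}$ ($F{\left(g,G \right)} = \frac{1}{2} \left(-11\right) = - \frac{11}{2}$)
$h = 7307$ ($h = 20949 - 13642 = 7307$)
$u{\left(S \right)} = 62 + 2 S$ ($u{\left(S \right)} = \left(S + 62\right) + S = \left(62 + S\right) + S = 62 + 2 S$)
$u{\left(F{\left(7,-9 \right)} \right)} + h = \left(62 + 2 \left(- \frac{11}{2}\right)\right) + 7307 = \left(62 - 11\right) + 7307 = 51 + 7307 = 7358$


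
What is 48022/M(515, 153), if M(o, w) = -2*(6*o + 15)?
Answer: -24011/3105 ≈ -7.7330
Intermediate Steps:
M(o, w) = -30 - 12*o (M(o, w) = -2*(15 + 6*o) = -30 - 12*o)
48022/M(515, 153) = 48022/(-30 - 12*515) = 48022/(-30 - 6180) = 48022/(-6210) = 48022*(-1/6210) = -24011/3105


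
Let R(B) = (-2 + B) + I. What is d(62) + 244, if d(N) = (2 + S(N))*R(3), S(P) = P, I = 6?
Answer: 692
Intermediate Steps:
R(B) = 4 + B (R(B) = (-2 + B) + 6 = 4 + B)
d(N) = 14 + 7*N (d(N) = (2 + N)*(4 + 3) = (2 + N)*7 = 14 + 7*N)
d(62) + 244 = (14 + 7*62) + 244 = (14 + 434) + 244 = 448 + 244 = 692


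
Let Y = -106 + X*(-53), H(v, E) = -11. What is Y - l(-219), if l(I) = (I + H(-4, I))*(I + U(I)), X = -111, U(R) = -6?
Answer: -45973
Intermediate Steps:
l(I) = (-11 + I)*(-6 + I) (l(I) = (I - 11)*(I - 6) = (-11 + I)*(-6 + I))
Y = 5777 (Y = -106 - 111*(-53) = -106 + 5883 = 5777)
Y - l(-219) = 5777 - (66 + (-219)² - 17*(-219)) = 5777 - (66 + 47961 + 3723) = 5777 - 1*51750 = 5777 - 51750 = -45973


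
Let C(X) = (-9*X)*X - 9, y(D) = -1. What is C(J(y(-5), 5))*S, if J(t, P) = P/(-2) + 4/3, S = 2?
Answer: -85/2 ≈ -42.500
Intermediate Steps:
J(t, P) = 4/3 - P/2 (J(t, P) = P*(-½) + 4*(⅓) = -P/2 + 4/3 = 4/3 - P/2)
C(X) = -9 - 9*X² (C(X) = -9*X² - 9 = -9 - 9*X²)
C(J(y(-5), 5))*S = (-9 - 9*(4/3 - ½*5)²)*2 = (-9 - 9*(4/3 - 5/2)²)*2 = (-9 - 9*(-7/6)²)*2 = (-9 - 9*49/36)*2 = (-9 - 49/4)*2 = -85/4*2 = -85/2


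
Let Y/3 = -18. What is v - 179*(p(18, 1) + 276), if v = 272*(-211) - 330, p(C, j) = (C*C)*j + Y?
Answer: -155456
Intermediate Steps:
Y = -54 (Y = 3*(-18) = -54)
p(C, j) = -54 + j*C² (p(C, j) = (C*C)*j - 54 = C²*j - 54 = j*C² - 54 = -54 + j*C²)
v = -57722 (v = -57392 - 330 = -57722)
v - 179*(p(18, 1) + 276) = -57722 - 179*((-54 + 1*18²) + 276) = -57722 - 179*((-54 + 1*324) + 276) = -57722 - 179*((-54 + 324) + 276) = -57722 - 179*(270 + 276) = -57722 - 179*546 = -57722 - 1*97734 = -57722 - 97734 = -155456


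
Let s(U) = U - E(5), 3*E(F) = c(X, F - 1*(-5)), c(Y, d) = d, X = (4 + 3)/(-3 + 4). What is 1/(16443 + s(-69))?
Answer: 3/49112 ≈ 6.1085e-5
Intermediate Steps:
X = 7 (X = 7/1 = 7*1 = 7)
E(F) = 5/3 + F/3 (E(F) = (F - 1*(-5))/3 = (F + 5)/3 = (5 + F)/3 = 5/3 + F/3)
s(U) = -10/3 + U (s(U) = U - (5/3 + (⅓)*5) = U - (5/3 + 5/3) = U - 1*10/3 = U - 10/3 = -10/3 + U)
1/(16443 + s(-69)) = 1/(16443 + (-10/3 - 69)) = 1/(16443 - 217/3) = 1/(49112/3) = 3/49112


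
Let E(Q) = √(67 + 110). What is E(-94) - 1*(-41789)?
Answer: 41789 + √177 ≈ 41802.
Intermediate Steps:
E(Q) = √177
E(-94) - 1*(-41789) = √177 - 1*(-41789) = √177 + 41789 = 41789 + √177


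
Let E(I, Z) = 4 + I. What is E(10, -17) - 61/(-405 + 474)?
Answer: 905/69 ≈ 13.116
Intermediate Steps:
E(10, -17) - 61/(-405 + 474) = (4 + 10) - 61/(-405 + 474) = 14 - 61/69 = 905/69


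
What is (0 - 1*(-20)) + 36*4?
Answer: 164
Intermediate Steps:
(0 - 1*(-20)) + 36*4 = (0 + 20) + 144 = 20 + 144 = 164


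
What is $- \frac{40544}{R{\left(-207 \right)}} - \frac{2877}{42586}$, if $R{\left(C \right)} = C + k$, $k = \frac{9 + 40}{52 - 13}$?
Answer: $\frac{8414322441}{42713758} \approx 196.99$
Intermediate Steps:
$k = \frac{49}{39} \approx 1.2564$
$R{\left(C \right)} = \frac{49}{39} + C$ ($R{\left(C \right)} = C + \frac{49}{39} = \frac{49}{39} + C$)
$- \frac{40544}{R{\left(-207 \right)}} - \frac{2877}{42586} = - \frac{40544}{\frac{49}{39} - 207} - \frac{2877}{42586} = - \frac{40544}{- \frac{8024}{39}} - \frac{2877}{42586} = \left(-40544\right) \left(- \frac{39}{8024}\right) - \frac{2877}{42586} = \frac{197652}{1003} - \frac{2877}{42586} = \frac{8414322441}{42713758}$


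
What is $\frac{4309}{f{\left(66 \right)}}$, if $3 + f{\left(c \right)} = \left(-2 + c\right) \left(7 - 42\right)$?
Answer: $- \frac{4309}{2243} \approx -1.9211$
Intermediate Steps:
$f{\left(c \right)} = 67 - 35 c$ ($f{\left(c \right)} = -3 + \left(-2 + c\right) \left(7 - 42\right) = -3 + \left(-2 + c\right) \left(-35\right) = -3 - \left(-70 + 35 c\right) = 67 - 35 c$)
$\frac{4309}{f{\left(66 \right)}} = \frac{4309}{67 - 2310} = \frac{4309}{-2243} = 4309 \left(- \frac{1}{2243}\right) = - \frac{4309}{2243}$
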